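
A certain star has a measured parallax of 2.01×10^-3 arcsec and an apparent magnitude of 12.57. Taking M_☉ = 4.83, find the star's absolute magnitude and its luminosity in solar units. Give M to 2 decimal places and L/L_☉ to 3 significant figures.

d = 1/p = 1/2.01×10^-3″ = 497.5 pc
M = m − 5 log₁₀ d + 5 = 12.57 − 5·2.6968 + 5 = 4.086
M − M_☉ = 4.086 − 4.83 = -0.744
L/L_☉ = 10^(−0.4 × -0.744) = 1.984

M ≈ 4.09; L/L_☉ ≈ 1.98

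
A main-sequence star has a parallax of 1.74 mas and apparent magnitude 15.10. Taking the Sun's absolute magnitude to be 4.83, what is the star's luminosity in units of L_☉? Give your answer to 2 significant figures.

d = 1/p = 1000/1.74 mas = 574.7 pc
M = m − 5 log₁₀ d + 5 = 15.10 − 5·2.7595 + 5 = 6.303
M − M_☉ = 6.303 − 4.83 = 1.473
L/L_☉ = 10^(−0.4 × 1.473) = 0.2576

L/L_☉ ≈ 0.26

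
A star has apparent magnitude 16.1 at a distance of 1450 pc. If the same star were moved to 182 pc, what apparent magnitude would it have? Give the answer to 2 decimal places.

Flux ∝ 1/d², so Δm = 5 log₁₀(d₂/d₁) = 5 log₁₀(182/1450) = -4.506
m₂ = m₁ + Δm = 16.1 + (-4.506) = 11.594

m ≈ 11.59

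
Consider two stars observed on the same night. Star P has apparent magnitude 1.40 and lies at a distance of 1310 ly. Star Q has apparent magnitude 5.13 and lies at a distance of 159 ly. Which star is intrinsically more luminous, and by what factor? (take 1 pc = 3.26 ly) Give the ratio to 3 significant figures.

Star P: d = 1310 ly / 3.26 = 401.8 pc
Star P: M = m − 5 log₁₀ d + 5 = 1.40 − 5·2.6041 + 5 = -6.620
Star Q: d = 159 ly / 3.26 = 48.77 pc
Star Q: M = m − 5 log₁₀ d + 5 = 5.13 − 5·1.6882 + 5 = 1.689
ΔM = M_P − M_Q = -6.620 − (1.689) = -8.309; smaller M is more luminous → Star P.
L ratio = 10^(0.4 |ΔM|) = 10^3.324 = 2107

Star P is more luminous, by a factor of 2110.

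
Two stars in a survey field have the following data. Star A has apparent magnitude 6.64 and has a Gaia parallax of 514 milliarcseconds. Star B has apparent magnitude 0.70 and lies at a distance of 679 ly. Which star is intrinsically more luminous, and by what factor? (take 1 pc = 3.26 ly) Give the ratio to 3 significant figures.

Star A: p = 514 mas = 0.514″ → d = 1/p = 1.946 pc
Star A: M = m − 5 log₁₀ d + 5 = 6.64 − 5·0.2890 + 5 = 10.195
Star B: d = 679 ly / 3.26 = 208.3 pc
Star B: M = m − 5 log₁₀ d + 5 = 0.70 − 5·2.3187 + 5 = -5.893
ΔM = M_A − M_B = 10.195 − (-5.893) = 16.088; smaller M is more luminous → Star B.
L ratio = 10^(0.4 |ΔM|) = 10^6.435 = 2.724×10^6

Star B is more luminous, by a factor of 2.72×10^6.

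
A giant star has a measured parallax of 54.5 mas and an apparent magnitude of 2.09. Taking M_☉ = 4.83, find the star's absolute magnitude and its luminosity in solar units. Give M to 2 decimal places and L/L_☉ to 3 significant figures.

d = 1/p = 1000/54.5 mas = 18.35 pc
M = m − 5 log₁₀ d + 5 = 2.09 − 5·1.2636 + 5 = 0.772
M − M_☉ = 0.772 − 4.83 = -4.058
L/L_☉ = 10^(−0.4 × -4.058) = 42.00

M ≈ 0.77; L/L_☉ ≈ 42.0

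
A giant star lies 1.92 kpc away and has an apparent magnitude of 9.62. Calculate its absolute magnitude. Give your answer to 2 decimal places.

M ≈ -1.80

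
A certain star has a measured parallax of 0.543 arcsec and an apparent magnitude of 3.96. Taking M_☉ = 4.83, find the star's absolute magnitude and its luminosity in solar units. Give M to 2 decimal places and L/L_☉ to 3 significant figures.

M ≈ 7.63; L/L_☉ ≈ 0.0756

d = 1/p = 1/0.543″ = 1.842 pc
M = m − 5 log₁₀ d + 5 = 3.96 − 5·0.2652 + 5 = 7.634
M − M_☉ = 7.634 − 4.83 = 2.804
L/L_☉ = 10^(−0.4 × 2.804) = 0.07558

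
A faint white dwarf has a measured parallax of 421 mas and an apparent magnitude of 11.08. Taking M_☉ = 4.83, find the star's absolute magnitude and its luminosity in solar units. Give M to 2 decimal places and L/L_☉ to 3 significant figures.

d = 1/p = 1000/421 mas = 2.375 pc
M = m − 5 log₁₀ d + 5 = 11.08 − 5·0.3757 + 5 = 14.201
M − M_☉ = 14.201 − 4.83 = 9.371
L/L_☉ = 10^(−0.4 × 9.371) = 1.784×10^-4

M ≈ 14.20; L/L_☉ ≈ 1.78×10^-4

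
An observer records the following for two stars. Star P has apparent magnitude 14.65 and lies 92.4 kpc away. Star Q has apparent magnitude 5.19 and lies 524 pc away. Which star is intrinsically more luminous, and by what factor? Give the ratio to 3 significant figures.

Star P is more luminous, by a factor of 5.11.

Star P: d = 92.4 kpc = 92400 pc
Star P: M = m − 5 log₁₀ d + 5 = 14.65 − 5·4.9657 + 5 = -5.178
Star Q: M = m − 5 log₁₀ d + 5 = 5.19 − 5·2.7193 + 5 = -3.407
ΔM = M_P − M_Q = -5.178 − (-3.407) = -1.772; smaller M is more luminous → Star P.
L ratio = 10^(0.4 |ΔM|) = 10^0.709 = 5.113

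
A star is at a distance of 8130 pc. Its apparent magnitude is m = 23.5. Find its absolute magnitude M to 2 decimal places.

5 log₁₀(d/10 pc) = 5 log₁₀(8130) − 5 = 14.550
M = m − 5 log₁₀(d/10) = 23.5 − 14.550 = 8.950

M ≈ 8.95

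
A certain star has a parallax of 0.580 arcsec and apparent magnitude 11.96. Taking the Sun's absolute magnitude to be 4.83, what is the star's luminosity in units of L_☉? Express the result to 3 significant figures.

L/L_☉ ≈ 4.18×10^-5

d = 1/p = 1/0.580″ = 1.724 pc
M = m − 5 log₁₀ d + 5 = 11.96 − 5·0.2366 + 5 = 15.777
M − M_☉ = 15.777 − 4.83 = 10.947
L/L_☉ = 10^(−0.4 × 10.947) = 4.180×10^-5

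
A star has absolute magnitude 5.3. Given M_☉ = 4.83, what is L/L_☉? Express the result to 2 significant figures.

L/L_☉ ≈ 0.65

M − M_☉ = 5.3 − 4.83 = 0.470
L/L_☉ = 10^(−0.4 (M − M_☉)) = 10^-0.188 = 0.6486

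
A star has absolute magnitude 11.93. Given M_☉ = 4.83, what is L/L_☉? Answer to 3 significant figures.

L/L_☉ ≈ 1.45×10^-3

M − M_☉ = 11.93 − 4.83 = 7.100
L/L_☉ = 10^(−0.4 (M − M_☉)) = 10^-2.840 = 1.445×10^-3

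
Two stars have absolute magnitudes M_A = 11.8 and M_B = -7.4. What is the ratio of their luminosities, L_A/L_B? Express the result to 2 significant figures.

ΔM = M_A − M_B = 19.2
L_A/L_B = 10^(−0.4 ΔM) = 10^-7.680 = 2.089×10^-8

L_A/L_B ≈ 2.1×10^-8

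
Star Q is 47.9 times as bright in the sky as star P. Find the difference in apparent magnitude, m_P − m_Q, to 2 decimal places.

m_P − m_Q ≈ 4.20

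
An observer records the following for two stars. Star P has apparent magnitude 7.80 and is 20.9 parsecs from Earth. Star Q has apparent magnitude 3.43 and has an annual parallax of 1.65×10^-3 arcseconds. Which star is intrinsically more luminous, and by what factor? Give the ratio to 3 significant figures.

Star P: M = m − 5 log₁₀ d + 5 = 7.80 − 5·1.3201 + 5 = 6.199
Star Q: d = 1/p = 1/1.65×10^-3″ = 606.1 pc
Star Q: M = m − 5 log₁₀ d + 5 = 3.43 − 5·2.7825 + 5 = -5.483
ΔM = M_P − M_Q = 6.199 − (-5.483) = 11.682; smaller M is more luminous → Star Q.
L ratio = 10^(0.4 |ΔM|) = 10^4.673 = 47070

Star Q is more luminous, by a factor of 47100.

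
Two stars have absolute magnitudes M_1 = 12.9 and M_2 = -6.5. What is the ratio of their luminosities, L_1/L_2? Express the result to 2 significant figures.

L_1/L_2 ≈ 1.7×10^-8

ΔM = M_1 − M_2 = 19.4
L_1/L_2 = 10^(−0.4 ΔM) = 10^-7.760 = 1.738×10^-8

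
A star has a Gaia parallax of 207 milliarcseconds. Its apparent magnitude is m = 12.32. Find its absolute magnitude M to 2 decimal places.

p = 207 mas = 0.207″ → d = 1/p = 4.831 pc
5 log₁₀(d/10 pc) = 5 log₁₀(4.831) − 5 = -1.580
M = m − 5 log₁₀(d/10) = 12.32 + 1.580 = 13.900

M ≈ 13.90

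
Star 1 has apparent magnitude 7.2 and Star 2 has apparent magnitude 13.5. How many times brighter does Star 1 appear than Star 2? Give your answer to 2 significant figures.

Magnitude difference = -6.3
Flux ratio = 10^(−0.4 Δm) = 10^(−0.4 × -6.3) = 10^2.520 = 331.1

330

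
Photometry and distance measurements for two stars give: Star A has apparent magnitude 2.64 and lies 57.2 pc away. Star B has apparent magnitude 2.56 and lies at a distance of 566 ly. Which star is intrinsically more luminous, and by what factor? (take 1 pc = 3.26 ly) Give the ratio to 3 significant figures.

Star B is more luminous, by a factor of 9.92.

Star A: M = m − 5 log₁₀ d + 5 = 2.64 − 5·1.7574 + 5 = -1.147
Star B: d = 566 ly / 3.26 = 173.6 pc
Star B: M = m − 5 log₁₀ d + 5 = 2.56 − 5·2.2396 + 5 = -3.638
ΔM = M_A − M_B = -1.147 − (-3.638) = 2.491; smaller M is more luminous → Star B.
L ratio = 10^(0.4 |ΔM|) = 10^0.996 = 9.918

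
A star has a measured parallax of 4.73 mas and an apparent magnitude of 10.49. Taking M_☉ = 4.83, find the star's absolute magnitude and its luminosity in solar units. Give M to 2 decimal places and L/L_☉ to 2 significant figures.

M ≈ 3.86; L/L_☉ ≈ 2.4

d = 1/p = 1000/4.73 mas = 211.4 pc
M = m − 5 log₁₀ d + 5 = 10.49 − 5·2.3251 + 5 = 3.864
M − M_☉ = 3.864 − 4.83 = -0.966
L/L_☉ = 10^(−0.4 × -0.966) = 2.434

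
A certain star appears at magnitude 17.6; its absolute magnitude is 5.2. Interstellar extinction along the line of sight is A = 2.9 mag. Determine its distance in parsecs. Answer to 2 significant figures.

m − M = 5 log₁₀(d/10 pc) + A  ⇒  17.6 − (5.2) − 2.9 = 5 log₁₀(d/10)
9.500 = 5 log₁₀(d/10)
log₁₀ d = (m − M − A)/5 + 1 = 2.9000
d = 10^2.9000 = 794.3 pc

d ≈ 790 pc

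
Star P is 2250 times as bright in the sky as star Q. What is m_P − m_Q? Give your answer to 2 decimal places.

m_P − m_Q ≈ -8.38

Pogson: Δm = −2.5 log₁₀(ratio) = −2.5 log₁₀(2250) = −2.5 × 3.3522 = -8.380
Star P is brighter, so it has the smaller magnitude: the difference is negative.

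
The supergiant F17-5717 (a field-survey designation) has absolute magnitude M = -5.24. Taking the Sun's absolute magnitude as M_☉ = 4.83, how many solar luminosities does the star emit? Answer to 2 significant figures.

L/L_☉ ≈ 11000

M − M_☉ = -5.24 − 4.83 = -10.070
L/L_☉ = 10^(−0.4 (M − M_☉)) = 10^4.028 = 10670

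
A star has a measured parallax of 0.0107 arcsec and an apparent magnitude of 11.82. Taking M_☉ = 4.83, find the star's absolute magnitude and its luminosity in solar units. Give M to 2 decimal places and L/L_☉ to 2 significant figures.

d = 1/p = 1/0.0107″ = 93.46 pc
M = m − 5 log₁₀ d + 5 = 11.82 − 5·1.9706 + 5 = 6.967
M − M_☉ = 6.967 − 4.83 = 2.137
L/L_☉ = 10^(−0.4 × 2.137) = 0.1397

M ≈ 6.97; L/L_☉ ≈ 0.14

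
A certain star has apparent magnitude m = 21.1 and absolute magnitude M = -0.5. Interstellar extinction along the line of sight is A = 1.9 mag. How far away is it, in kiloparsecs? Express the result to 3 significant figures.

d ≈ 87.1 kpc

m − M = 5 log₁₀(d/10 pc) + A  ⇒  21.1 − (-0.5) − 1.9 = 5 log₁₀(d/10)
19.700 = 5 log₁₀(d/10)
log₁₀ d = (m − M − A)/5 + 1 = 4.9400
d = 10^4.9400 = 87100 pc
= 87.10 kpc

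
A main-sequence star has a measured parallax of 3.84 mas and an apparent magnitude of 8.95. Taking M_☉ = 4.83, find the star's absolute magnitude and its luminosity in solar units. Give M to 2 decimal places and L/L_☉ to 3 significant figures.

d = 1/p = 1000/3.84 mas = 260.4 pc
M = m − 5 log₁₀ d + 5 = 8.95 − 5·2.4157 + 5 = 1.872
M − M_☉ = 1.872 − 4.83 = -2.958
L/L_☉ = 10^(−0.4 × -2.958) = 15.25

M ≈ 1.87; L/L_☉ ≈ 15.3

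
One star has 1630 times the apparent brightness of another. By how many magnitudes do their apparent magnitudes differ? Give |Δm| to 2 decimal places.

|Δm| ≈ 8.03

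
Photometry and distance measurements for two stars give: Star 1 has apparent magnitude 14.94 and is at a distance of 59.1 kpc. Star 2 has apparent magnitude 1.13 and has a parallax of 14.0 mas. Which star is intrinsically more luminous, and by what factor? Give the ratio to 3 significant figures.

Star 1: d = 59.1 kpc = 59100 pc
Star 1: M = m − 5 log₁₀ d + 5 = 14.94 − 5·4.7716 + 5 = -3.918
Star 2: p = 14.0 mas = 0.0140″ → d = 1/p = 71.43 pc
Star 2: M = m − 5 log₁₀ d + 5 = 1.13 − 5·1.8539 + 5 = -3.139
ΔM = M_1 − M_2 = -3.918 − (-3.139) = -0.779; smaller M is more luminous → Star 1.
L ratio = 10^(0.4 |ΔM|) = 10^0.311 = 2.048

Star 1 is more luminous, by a factor of 2.05.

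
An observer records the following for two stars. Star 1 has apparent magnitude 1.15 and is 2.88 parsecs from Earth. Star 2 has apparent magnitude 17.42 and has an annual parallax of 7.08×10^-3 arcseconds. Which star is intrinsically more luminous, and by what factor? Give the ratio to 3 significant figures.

Star 1: M = m − 5 log₁₀ d + 5 = 1.15 − 5·0.4594 + 5 = 3.853
Star 2: d = 1/p = 1/7.08×10^-3″ = 141.2 pc
Star 2: M = m − 5 log₁₀ d + 5 = 17.42 − 5·2.1500 + 5 = 11.670
ΔM = M_1 − M_2 = 3.853 − (11.670) = -7.817; smaller M is more luminous → Star 1.
L ratio = 10^(0.4 |ΔM|) = 10^3.127 = 1339

Star 1 is more luminous, by a factor of 1340.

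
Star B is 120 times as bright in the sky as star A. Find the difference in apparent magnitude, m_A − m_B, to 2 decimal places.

m_A − m_B ≈ 5.20

Pogson: Δm = −2.5 log₁₀(ratio) = −2.5 log₁₀(120) = −2.5 × 2.0792 = -5.198
Star B is brighter so has the smaller magnitude: m_A − m_B is positive.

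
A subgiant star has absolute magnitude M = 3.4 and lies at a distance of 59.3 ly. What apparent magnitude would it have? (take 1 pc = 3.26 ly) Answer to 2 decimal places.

m ≈ 4.70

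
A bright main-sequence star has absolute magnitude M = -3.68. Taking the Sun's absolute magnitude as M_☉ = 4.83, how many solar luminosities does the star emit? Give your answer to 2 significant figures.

L/L_☉ ≈ 2500

M − M_☉ = -3.68 − 4.83 = -8.510
L/L_☉ = 10^(−0.4 (M − M_☉)) = 10^3.404 = 2535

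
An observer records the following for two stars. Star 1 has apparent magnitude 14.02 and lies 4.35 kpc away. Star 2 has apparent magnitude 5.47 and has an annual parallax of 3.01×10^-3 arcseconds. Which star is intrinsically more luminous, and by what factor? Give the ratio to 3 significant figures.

Star 2 is more luminous, by a factor of 15.3.

Star 1: d = 4.35 kpc = 4350 pc
Star 1: M = m − 5 log₁₀ d + 5 = 14.02 − 5·3.6385 + 5 = 0.828
Star 2: d = 1/p = 1/3.01×10^-3″ = 332.2 pc
Star 2: M = m − 5 log₁₀ d + 5 = 5.47 − 5·2.5214 + 5 = -2.137
ΔM = M_1 − M_2 = 0.828 − (-2.137) = 2.965; smaller M is more luminous → Star 2.
L ratio = 10^(0.4 |ΔM|) = 10^1.186 = 15.34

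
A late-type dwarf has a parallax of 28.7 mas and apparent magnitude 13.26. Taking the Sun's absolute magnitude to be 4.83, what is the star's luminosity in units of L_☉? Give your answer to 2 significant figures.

L/L_☉ ≈ 5.2×10^-3

d = 1/p = 1000/28.7 mas = 34.84 pc
M = m − 5 log₁₀ d + 5 = 13.26 − 5·1.5421 + 5 = 10.549
M − M_☉ = 10.549 − 4.83 = 5.719
L/L_☉ = 10^(−0.4 × 5.719) = 5.155×10^-3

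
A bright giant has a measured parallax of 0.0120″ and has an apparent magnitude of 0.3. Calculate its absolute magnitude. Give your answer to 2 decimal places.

d = 1/p = 1/0.0120″ = 83.33 pc
5 log₁₀(d/10 pc) = 5 log₁₀(83.33) − 5 = 4.604
M = m − 5 log₁₀(d/10) = 0.3 − 4.604 = -4.304

M ≈ -4.30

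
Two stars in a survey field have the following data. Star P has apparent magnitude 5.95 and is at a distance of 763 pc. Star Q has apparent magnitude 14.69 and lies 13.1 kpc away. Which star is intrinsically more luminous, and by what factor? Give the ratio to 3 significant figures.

Star P is more luminous, by a factor of 10.6.

Star P: M = m − 5 log₁₀ d + 5 = 5.95 − 5·2.8825 + 5 = -3.463
Star Q: d = 13.1 kpc = 13100 pc
Star Q: M = m − 5 log₁₀ d + 5 = 14.69 − 5·4.1173 + 5 = -0.896
ΔM = M_P − M_Q = -3.463 − (-0.896) = -2.566; smaller M is more luminous → Star P.
L ratio = 10^(0.4 |ΔM|) = 10^1.027 = 10.63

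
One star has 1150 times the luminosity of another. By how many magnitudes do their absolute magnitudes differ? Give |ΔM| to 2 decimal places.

|ΔM| ≈ 7.65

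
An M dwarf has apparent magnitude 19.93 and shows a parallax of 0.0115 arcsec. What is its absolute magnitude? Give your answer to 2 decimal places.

M ≈ 15.23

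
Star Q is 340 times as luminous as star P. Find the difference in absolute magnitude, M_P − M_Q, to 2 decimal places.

M_P − M_Q ≈ 6.33

Pogson: ΔM = −2.5 log₁₀(ratio) = −2.5 log₁₀(340) = −2.5 × 2.5315 = -6.329
Star Q is brighter so has the smaller magnitude: M_P − M_Q is positive.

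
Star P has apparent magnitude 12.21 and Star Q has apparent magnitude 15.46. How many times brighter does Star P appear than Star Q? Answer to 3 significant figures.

Δm = 12.21 − (15.46) = -3.25
Flux ratio = 10^(−0.4 Δm) = 10^(−0.4 × -3.25) = 10^1.300 = 19.95

20.0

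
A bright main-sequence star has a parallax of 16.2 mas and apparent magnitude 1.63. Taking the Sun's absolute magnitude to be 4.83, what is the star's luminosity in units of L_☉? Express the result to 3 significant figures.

d = 1/p = 1000/16.2 mas = 61.73 pc
M = m − 5 log₁₀ d + 5 = 1.63 − 5·1.7905 + 5 = -2.322
M − M_☉ = -2.322 − 4.83 = -7.152
L/L_☉ = 10^(−0.4 × -7.152) = 726.1

L/L_☉ ≈ 726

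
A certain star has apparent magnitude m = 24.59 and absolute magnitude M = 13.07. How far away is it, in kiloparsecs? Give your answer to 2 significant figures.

μ = m − M = 11.520
m − M = 5 log₁₀ d − 5
log₁₀ d = (m − M)/5 + 1 = 3.3040
d = 10^3.3040 = 2014 pc
= 2.014 kpc

d ≈ 2.0 kpc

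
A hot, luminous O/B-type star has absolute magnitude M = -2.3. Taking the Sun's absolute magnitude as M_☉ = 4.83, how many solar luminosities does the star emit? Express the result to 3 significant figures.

L/L_☉ ≈ 711

M − M_☉ = -2.3 − 4.83 = -7.130
L/L_☉ = 10^(−0.4 (M − M_☉)) = 10^2.852 = 711.2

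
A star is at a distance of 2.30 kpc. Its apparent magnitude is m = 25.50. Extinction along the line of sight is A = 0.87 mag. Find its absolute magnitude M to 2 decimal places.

M ≈ 12.82

d = 2.30 kpc = 2300 pc
5 log₁₀(d/10 pc) = 5 log₁₀(2300) − 5 = 11.809
M = m − 5 log₁₀(d/10) − A = 25.50 − 11.809 − 0.87 = 12.821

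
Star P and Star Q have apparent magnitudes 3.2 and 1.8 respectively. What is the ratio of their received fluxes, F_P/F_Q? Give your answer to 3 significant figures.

Magnitude difference = 1.4
Flux ratio = 10^(−0.4 Δm) = 10^(−0.4 × 1.4) = 10^-0.560 = 0.2754

F_P/F_Q ≈ 0.275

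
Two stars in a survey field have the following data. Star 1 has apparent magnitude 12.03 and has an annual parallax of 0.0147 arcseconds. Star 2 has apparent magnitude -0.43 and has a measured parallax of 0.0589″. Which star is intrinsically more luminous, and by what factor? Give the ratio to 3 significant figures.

Star 2 is more luminous, by a factor of 6000.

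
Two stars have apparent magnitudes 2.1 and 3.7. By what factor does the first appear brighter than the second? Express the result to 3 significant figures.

4.37

Magnitude difference = -1.6
Flux ratio = 10^(−0.4 Δm) = 10^(−0.4 × -1.6) = 10^0.640 = 4.365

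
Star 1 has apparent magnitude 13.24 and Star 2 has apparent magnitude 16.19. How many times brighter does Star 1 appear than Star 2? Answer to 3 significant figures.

Δm = 13.24 − (16.19) = -2.95
Flux ratio = 10^(−0.4 Δm) = 10^(−0.4 × -2.95) = 10^1.180 = 15.14

15.1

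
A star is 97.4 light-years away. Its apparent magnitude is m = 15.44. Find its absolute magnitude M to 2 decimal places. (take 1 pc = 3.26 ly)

M ≈ 13.06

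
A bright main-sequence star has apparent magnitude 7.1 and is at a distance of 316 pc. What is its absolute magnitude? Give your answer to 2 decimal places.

5 log₁₀(d/10 pc) = 5 log₁₀(316.0) − 5 = 7.498
M = m − 5 log₁₀(d/10) = 7.1 − 7.498 = -0.398

M ≈ -0.40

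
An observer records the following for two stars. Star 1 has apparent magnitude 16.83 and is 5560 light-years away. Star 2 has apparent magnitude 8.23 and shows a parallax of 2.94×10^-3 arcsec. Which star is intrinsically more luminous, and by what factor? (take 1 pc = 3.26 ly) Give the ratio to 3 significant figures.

Star 1: d = 5560 ly / 3.26 = 1706 pc
Star 1: M = m − 5 log₁₀ d + 5 = 16.83 − 5·3.2319 + 5 = 5.671
Star 2: d = 1/p = 1/2.94×10^-3″ = 340.1 pc
Star 2: M = m − 5 log₁₀ d + 5 = 8.23 − 5·2.5317 + 5 = 0.572
ΔM = M_1 − M_2 = 5.671 − (0.572) = 5.099; smaller M is more luminous → Star 2.
L ratio = 10^(0.4 |ΔM|) = 10^2.040 = 109.5

Star 2 is more luminous, by a factor of 110.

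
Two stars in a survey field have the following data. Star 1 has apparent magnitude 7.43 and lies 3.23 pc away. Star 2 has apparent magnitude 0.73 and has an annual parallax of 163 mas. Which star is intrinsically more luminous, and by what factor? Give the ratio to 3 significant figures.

Star 1: M = m − 5 log₁₀ d + 5 = 7.43 − 5·0.5092 + 5 = 9.884
Star 2: p = 163 mas = 0.163″ → d = 1/p = 6.135 pc
Star 2: M = m − 5 log₁₀ d + 5 = 0.73 − 5·0.7878 + 5 = 1.791
ΔM = M_1 − M_2 = 9.884 − (1.791) = 8.093; smaller M is more luminous → Star 2.
L ratio = 10^(0.4 |ΔM|) = 10^3.237 = 1727

Star 2 is more luminous, by a factor of 1730.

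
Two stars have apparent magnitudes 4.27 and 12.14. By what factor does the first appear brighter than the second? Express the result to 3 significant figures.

1410

Δm = 4.27 − (12.14) = -7.87
Flux ratio = 10^(−0.4 Δm) = 10^(−0.4 × -7.87) = 10^3.148 = 1406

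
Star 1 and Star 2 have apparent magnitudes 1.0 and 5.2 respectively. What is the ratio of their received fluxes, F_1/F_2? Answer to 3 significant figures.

F_1/F_2 ≈ 47.9

Magnitude difference = -4.2
Flux ratio = 10^(−0.4 Δm) = 10^(−0.4 × -4.2) = 10^1.680 = 47.86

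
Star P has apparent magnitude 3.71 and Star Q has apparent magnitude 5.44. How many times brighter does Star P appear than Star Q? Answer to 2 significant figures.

4.9

Δm = 3.71 − (5.44) = -1.73
Flux ratio = 10^(−0.4 Δm) = 10^(−0.4 × -1.73) = 10^0.692 = 4.920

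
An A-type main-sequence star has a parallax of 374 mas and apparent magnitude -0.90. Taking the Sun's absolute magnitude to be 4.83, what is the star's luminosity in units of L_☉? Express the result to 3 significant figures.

d = 1/p = 1000/374 mas = 2.674 pc
M = m − 5 log₁₀ d + 5 = -0.90 − 5·0.4271 + 5 = 1.964
M − M_☉ = 1.964 − 4.83 = -2.866
L/L_☉ = 10^(−0.4 × -2.866) = 14.00

L/L_☉ ≈ 14.0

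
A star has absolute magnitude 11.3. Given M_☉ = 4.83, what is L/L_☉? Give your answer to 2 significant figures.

L/L_☉ ≈ 2.6×10^-3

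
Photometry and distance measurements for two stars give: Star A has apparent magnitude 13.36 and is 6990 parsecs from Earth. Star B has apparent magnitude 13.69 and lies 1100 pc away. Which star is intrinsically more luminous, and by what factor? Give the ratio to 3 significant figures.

Star A: M = m − 5 log₁₀ d + 5 = 13.36 − 5·3.8445 + 5 = -0.862
Star B: M = m − 5 log₁₀ d + 5 = 13.69 − 5·3.0414 + 5 = 3.483
ΔM = M_A − M_B = -0.862 − (3.483) = -4.345; smaller M is more luminous → Star A.
L ratio = 10^(0.4 |ΔM|) = 10^1.738 = 54.72

Star A is more luminous, by a factor of 54.7.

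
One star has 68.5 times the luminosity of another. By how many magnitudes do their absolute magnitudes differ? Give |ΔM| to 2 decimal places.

|ΔM| ≈ 4.59

Pogson: ΔM = −2.5 log₁₀(ratio) = −2.5 log₁₀(68.5) = −2.5 × 1.8357 = -4.589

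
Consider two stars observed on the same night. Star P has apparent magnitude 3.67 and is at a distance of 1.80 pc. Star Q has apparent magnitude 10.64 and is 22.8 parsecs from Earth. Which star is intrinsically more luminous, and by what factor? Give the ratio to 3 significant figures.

Star P: M = m − 5 log₁₀ d + 5 = 3.67 − 5·0.2553 + 5 = 7.394
Star Q: M = m − 5 log₁₀ d + 5 = 10.64 − 5·1.3579 + 5 = 8.850
ΔM = M_P − M_Q = 7.394 − (8.850) = -1.457; smaller M is more luminous → Star P.
L ratio = 10^(0.4 |ΔM|) = 10^0.583 = 3.825

Star P is more luminous, by a factor of 3.83.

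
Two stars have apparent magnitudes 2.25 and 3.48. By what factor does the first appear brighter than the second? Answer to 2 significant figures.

Magnitude difference = -1.23
Flux ratio = 10^(−0.4 Δm) = 10^(−0.4 × -1.23) = 10^0.492 = 3.105

3.1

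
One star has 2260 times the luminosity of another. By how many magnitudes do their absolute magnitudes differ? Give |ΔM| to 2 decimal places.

Pogson: ΔM = −2.5 log₁₀(ratio) = −2.5 log₁₀(2260) = −2.5 × 3.3541 = -8.385

|ΔM| ≈ 8.39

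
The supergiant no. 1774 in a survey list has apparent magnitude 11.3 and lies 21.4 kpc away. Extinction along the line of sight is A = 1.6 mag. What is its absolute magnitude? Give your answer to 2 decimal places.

M ≈ -6.95

d = 21.4 kpc = 21400 pc
5 log₁₀(d/10 pc) = 5 log₁₀(21400) − 5 = 16.652
M = m − 5 log₁₀(d/10) − A = 11.3 − 16.652 − 1.6 = -6.952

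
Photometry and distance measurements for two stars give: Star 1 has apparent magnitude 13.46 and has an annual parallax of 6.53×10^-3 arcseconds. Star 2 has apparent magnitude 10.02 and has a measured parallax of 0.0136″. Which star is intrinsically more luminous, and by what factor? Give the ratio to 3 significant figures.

Star 2 is more luminous, by a factor of 5.48.

Star 1: d = 1/p = 1/6.53×10^-3″ = 153.1 pc
Star 1: M = m − 5 log₁₀ d + 5 = 13.46 − 5·2.1851 + 5 = 7.535
Star 2: d = 1/p = 1/0.0136″ = 73.53 pc
Star 2: M = m − 5 log₁₀ d + 5 = 10.02 − 5·1.8665 + 5 = 5.688
ΔM = M_1 − M_2 = 7.535 − (5.688) = 1.847; smaller M is more luminous → Star 2.
L ratio = 10^(0.4 |ΔM|) = 10^0.739 = 5.480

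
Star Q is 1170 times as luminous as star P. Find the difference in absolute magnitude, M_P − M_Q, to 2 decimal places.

M_P − M_Q ≈ 7.67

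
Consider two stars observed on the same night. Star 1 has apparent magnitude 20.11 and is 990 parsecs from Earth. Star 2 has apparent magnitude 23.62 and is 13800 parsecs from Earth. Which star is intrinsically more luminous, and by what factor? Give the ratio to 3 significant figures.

Star 1: M = m − 5 log₁₀ d + 5 = 20.11 − 5·2.9956 + 5 = 10.132
Star 2: M = m − 5 log₁₀ d + 5 = 23.62 − 5·4.1399 + 5 = 7.921
ΔM = M_1 − M_2 = 10.132 − (7.921) = 2.211; smaller M is more luminous → Star 2.
L ratio = 10^(0.4 |ΔM|) = 10^0.884 = 7.665

Star 2 is more luminous, by a factor of 7.66.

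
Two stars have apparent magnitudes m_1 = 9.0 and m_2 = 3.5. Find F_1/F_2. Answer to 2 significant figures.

F_1/F_2 ≈ 6.3×10^-3

Magnitude difference = 5.5
Flux ratio = 10^(−0.4 Δm) = 10^(−0.4 × 5.5) = 10^-2.200 = 6.310×10^-3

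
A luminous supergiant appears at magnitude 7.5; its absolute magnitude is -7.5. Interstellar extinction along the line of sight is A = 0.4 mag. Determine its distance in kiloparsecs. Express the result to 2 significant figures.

d ≈ 8.3 kpc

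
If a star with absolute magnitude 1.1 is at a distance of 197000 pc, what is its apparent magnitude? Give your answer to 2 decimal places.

m ≈ 22.57

m = M + 5 log₁₀ d − 5 = 1.1 + 5·5.2945 − 5 = 22.572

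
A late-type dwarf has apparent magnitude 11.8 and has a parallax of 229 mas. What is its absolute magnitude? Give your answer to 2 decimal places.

M ≈ 13.60

p = 229 mas = 0.229″ → d = 1/p = 4.367 pc
5 log₁₀(d/10 pc) = 5 log₁₀(4.367) − 5 = -1.799
M = m − 5 log₁₀(d/10) = 11.8 + 1.799 = 13.599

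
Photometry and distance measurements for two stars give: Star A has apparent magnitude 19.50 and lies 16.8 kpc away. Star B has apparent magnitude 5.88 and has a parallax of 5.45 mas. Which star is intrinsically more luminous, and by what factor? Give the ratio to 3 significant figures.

Star B is more luminous, by a factor of 33.5.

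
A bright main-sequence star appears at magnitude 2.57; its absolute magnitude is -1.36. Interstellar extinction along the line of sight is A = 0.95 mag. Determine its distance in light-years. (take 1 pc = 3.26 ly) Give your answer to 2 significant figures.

d ≈ 130 ly

m − M = 5 log₁₀(d/10 pc) + A  ⇒  2.57 − (-1.36) − 0.95 = 5 log₁₀(d/10)
2.980 = 5 log₁₀(d/10)
log₁₀ d = (m − M − A)/5 + 1 = 1.5960
d = 10^1.5960 = 39.45 pc
= 128.6 ly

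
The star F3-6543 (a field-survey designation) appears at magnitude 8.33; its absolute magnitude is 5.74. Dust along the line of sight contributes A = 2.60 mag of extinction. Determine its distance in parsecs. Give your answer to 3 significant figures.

m − M = 5 log₁₀(d/10 pc) + A  ⇒  8.33 − (5.74) − 2.60 = 5 log₁₀(d/10)
-0.010 = 5 log₁₀(d/10)
log₁₀ d = (m − M − A)/5 + 1 = 0.9980
d = 10^0.9980 = 9.954 pc

d ≈ 9.95 pc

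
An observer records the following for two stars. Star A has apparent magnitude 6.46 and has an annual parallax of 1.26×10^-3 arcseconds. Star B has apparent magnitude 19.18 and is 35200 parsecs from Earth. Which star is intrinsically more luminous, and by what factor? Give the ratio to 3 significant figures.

Star A: d = 1/p = 1/1.26×10^-3″ = 793.7 pc
Star A: M = m − 5 log₁₀ d + 5 = 6.46 − 5·2.8996 + 5 = -3.038
Star B: M = m − 5 log₁₀ d + 5 = 19.18 − 5·4.5465 + 5 = 1.447
ΔM = M_A − M_B = -3.038 − (1.447) = -4.485; smaller M is more luminous → Star A.
L ratio = 10^(0.4 |ΔM|) = 10^1.794 = 62.25

Star A is more luminous, by a factor of 62.3.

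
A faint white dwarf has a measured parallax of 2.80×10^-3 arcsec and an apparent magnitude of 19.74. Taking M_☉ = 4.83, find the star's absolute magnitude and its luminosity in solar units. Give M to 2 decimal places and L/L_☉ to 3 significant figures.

M ≈ 11.98; L/L_☉ ≈ 1.39×10^-3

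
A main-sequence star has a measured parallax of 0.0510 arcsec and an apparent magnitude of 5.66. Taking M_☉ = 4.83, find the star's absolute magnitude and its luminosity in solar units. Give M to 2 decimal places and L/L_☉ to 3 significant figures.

M ≈ 4.20; L/L_☉ ≈ 1.79

d = 1/p = 1/0.0510″ = 19.61 pc
M = m − 5 log₁₀ d + 5 = 5.66 − 5·1.2924 + 5 = 4.198
M − M_☉ = 4.198 − 4.83 = -0.632
L/L_☉ = 10^(−0.4 × -0.632) = 1.790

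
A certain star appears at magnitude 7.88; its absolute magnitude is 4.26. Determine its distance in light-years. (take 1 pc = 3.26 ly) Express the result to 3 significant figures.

Distance modulus: m − M = 7.88 − (4.26) = 3.620
m − M = 5 log₁₀ d − 5
log₁₀ d = (m − M)/5 + 1 = 1.7240
d = 10^1.7240 = 52.97 pc
= 172.7 ly

d ≈ 173 ly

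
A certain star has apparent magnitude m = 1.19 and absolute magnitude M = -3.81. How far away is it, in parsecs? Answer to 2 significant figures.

d ≈ 100 pc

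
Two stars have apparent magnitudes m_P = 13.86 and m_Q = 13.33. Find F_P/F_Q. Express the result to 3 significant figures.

Δm = 13.86 − (13.33) = 0.53
Flux ratio = 10^(−0.4 Δm) = 10^(−0.4 × 0.53) = 10^-0.212 = 0.6138

F_P/F_Q ≈ 0.614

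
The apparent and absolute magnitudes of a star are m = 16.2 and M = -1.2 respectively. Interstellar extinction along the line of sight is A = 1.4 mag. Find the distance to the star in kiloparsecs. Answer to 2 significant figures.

d ≈ 16 kpc

m − M = 5 log₁₀(d/10 pc) + A  ⇒  16.2 − (-1.2) − 1.4 = 5 log₁₀(d/10)
16.000 = 5 log₁₀(d/10)
log₁₀ d = (m − M − A)/5 + 1 = 4.2000
d = 10^4.2000 = 15850 pc
= 15.85 kpc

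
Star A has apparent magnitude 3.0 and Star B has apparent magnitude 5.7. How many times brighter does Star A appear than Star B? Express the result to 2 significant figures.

Δm = 3.0 − (5.7) = -2.7
Flux ratio = 10^(−0.4 Δm) = 10^(−0.4 × -2.7) = 10^1.080 = 12.02

12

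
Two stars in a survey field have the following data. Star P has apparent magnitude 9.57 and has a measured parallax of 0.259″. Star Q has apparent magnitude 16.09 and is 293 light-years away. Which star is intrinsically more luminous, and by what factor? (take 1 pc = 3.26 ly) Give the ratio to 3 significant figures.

Star P: d = 1/p = 1/0.259″ = 3.861 pc
Star P: M = m − 5 log₁₀ d + 5 = 9.57 − 5·0.5867 + 5 = 11.636
Star Q: d = 293 ly / 3.26 = 89.88 pc
Star Q: M = m − 5 log₁₀ d + 5 = 16.09 − 5·1.9537 + 5 = 11.322
ΔM = M_P − M_Q = 11.636 − (11.322) = 0.315; smaller M is more luminous → Star Q.
L ratio = 10^(0.4 |ΔM|) = 10^0.126 = 1.336

Star Q is more luminous, by a factor of 1.34.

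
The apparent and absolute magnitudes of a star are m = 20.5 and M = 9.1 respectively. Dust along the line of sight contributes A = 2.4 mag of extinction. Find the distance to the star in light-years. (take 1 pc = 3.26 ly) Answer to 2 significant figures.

m − M = 5 log₁₀(d/10 pc) + A  ⇒  20.5 − (9.1) − 2.4 = 5 log₁₀(d/10)
9.000 = 5 log₁₀(d/10)
log₁₀ d = (m − M − A)/5 + 1 = 2.8000
d = 10^2.8000 = 631.0 pc
= 2057 ly

d ≈ 2100 ly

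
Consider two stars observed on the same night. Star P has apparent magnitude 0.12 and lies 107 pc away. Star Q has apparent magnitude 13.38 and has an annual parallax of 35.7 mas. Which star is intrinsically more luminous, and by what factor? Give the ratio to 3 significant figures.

Star P is more luminous, by a factor of 2.94×10^6.

Star P: M = m − 5 log₁₀ d + 5 = 0.12 − 5·2.0294 + 5 = -5.027
Star Q: p = 35.7 mas = 0.0357″ → d = 1/p = 28.01 pc
Star Q: M = m − 5 log₁₀ d + 5 = 13.38 − 5·1.4473 + 5 = 11.143
ΔM = M_P − M_Q = -5.027 − (11.143) = -16.170; smaller M is more luminous → Star P.
L ratio = 10^(0.4 |ΔM|) = 10^6.468 = 2.938×10^6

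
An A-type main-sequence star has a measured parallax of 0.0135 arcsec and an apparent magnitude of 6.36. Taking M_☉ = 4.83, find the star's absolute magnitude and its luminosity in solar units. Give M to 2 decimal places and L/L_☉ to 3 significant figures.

M ≈ 2.01; L/L_☉ ≈ 13.4

d = 1/p = 1/0.0135″ = 74.07 pc
M = m − 5 log₁₀ d + 5 = 6.36 − 5·1.8697 + 5 = 2.012
M − M_☉ = 2.012 − 4.83 = -2.818
L/L_☉ = 10^(−0.4 × -2.818) = 13.41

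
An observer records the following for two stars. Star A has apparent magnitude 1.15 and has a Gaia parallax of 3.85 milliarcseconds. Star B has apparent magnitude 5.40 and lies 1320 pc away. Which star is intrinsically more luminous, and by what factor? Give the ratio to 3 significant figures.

Star A is more luminous, by a factor of 1.94.

Star A: p = 3.85 mas = 3.85×10^-3″ → d = 1/p = 259.7 pc
Star A: M = m − 5 log₁₀ d + 5 = 1.15 − 5·2.4145 + 5 = -5.923
Star B: M = m − 5 log₁₀ d + 5 = 5.40 − 5·3.1206 + 5 = -5.203
ΔM = M_A − M_B = -5.923 − (-5.203) = -0.720; smaller M is more luminous → Star A.
L ratio = 10^(0.4 |ΔM|) = 10^0.288 = 1.941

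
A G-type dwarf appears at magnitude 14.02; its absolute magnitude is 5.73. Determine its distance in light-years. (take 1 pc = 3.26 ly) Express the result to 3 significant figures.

μ = m − M = 8.290
m − M = 5 log₁₀ d − 5
log₁₀ d = (m − M)/5 + 1 = 2.6580
d = 10^2.6580 = 455.0 pc
= 1483 ly

d ≈ 1480 ly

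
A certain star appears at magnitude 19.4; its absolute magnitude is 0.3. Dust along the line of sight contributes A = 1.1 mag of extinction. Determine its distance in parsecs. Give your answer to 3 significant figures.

d ≈ 39800 pc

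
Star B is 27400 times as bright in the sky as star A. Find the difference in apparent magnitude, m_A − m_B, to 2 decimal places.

m_A − m_B ≈ 11.09

Pogson: Δm = −2.5 log₁₀(ratio) = −2.5 log₁₀(27400) = −2.5 × 4.4378 = -11.094
Star B is brighter so has the smaller magnitude: m_A − m_B is positive.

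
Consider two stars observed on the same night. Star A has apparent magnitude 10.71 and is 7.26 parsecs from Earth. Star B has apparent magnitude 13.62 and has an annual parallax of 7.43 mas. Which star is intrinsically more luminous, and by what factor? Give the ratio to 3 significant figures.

Star B is more luminous, by a factor of 23.6.

Star A: M = m − 5 log₁₀ d + 5 = 10.71 − 5·0.8609 + 5 = 11.405
Star B: p = 7.43 mas = 7.43×10^-3″ → d = 1/p = 134.6 pc
Star B: M = m − 5 log₁₀ d + 5 = 13.62 − 5·2.1290 + 5 = 7.975
ΔM = M_A − M_B = 11.405 − (7.975) = 3.430; smaller M is more luminous → Star B.
L ratio = 10^(0.4 |ΔM|) = 10^1.372 = 23.56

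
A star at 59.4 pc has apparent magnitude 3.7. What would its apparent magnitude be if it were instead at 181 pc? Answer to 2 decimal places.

Flux ∝ 1/d², so Δm = 5 log₁₀(d₂/d₁) = 5 log₁₀(181/59.4) = 2.419
m₂ = m₁ + Δm = 3.7 + (2.419) = 6.119

m ≈ 6.12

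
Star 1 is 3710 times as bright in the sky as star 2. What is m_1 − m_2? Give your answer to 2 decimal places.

m_1 − m_2 ≈ -8.92

Pogson: Δm = −2.5 log₁₀(ratio) = −2.5 log₁₀(3710) = −2.5 × 3.5694 = -8.923
Star 1 is brighter, so it has the smaller magnitude: the difference is negative.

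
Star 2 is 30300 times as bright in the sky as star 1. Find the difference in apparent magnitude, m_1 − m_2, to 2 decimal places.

Pogson: Δm = −2.5 log₁₀(ratio) = −2.5 log₁₀(30300) = −2.5 × 4.4814 = -11.204
Star 2 is brighter so has the smaller magnitude: m_1 − m_2 is positive.

m_1 − m_2 ≈ 11.20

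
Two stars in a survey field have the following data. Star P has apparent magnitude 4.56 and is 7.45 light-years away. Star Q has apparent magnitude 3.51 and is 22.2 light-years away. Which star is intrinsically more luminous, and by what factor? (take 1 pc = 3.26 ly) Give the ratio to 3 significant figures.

Star Q is more luminous, by a factor of 23.4.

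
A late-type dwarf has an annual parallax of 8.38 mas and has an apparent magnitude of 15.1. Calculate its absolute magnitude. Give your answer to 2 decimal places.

p = 8.38 mas = 8.38×10^-3″ → d = 1/p = 119.3 pc
5 log₁₀(d/10 pc) = 5 log₁₀(119.3) − 5 = 5.384
M = m − 5 log₁₀(d/10) = 15.1 − 5.384 = 9.716

M ≈ 9.72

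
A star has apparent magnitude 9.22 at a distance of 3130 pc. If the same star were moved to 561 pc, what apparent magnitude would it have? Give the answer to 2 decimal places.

Flux ∝ 1/d², so Δm = 5 log₁₀(d₂/d₁) = 5 log₁₀(561/3130) = -3.733
m₂ = m₁ + Δm = 9.22 + (-3.733) = 5.487

m ≈ 5.49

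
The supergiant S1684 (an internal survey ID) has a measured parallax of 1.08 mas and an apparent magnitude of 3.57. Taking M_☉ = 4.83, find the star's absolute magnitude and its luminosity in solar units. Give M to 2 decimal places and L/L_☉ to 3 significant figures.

M ≈ -6.26; L/L_☉ ≈ 27400

d = 1/p = 1000/1.08 mas = 925.9 pc
M = m − 5 log₁₀ d + 5 = 3.57 − 5·2.9666 + 5 = -6.263
M − M_☉ = -6.263 − 4.83 = -11.093
L/L_☉ = 10^(−0.4 × -11.093) = 27360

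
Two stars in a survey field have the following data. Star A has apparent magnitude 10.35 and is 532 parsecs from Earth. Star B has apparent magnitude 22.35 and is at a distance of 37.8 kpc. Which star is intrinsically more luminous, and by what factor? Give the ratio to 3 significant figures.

Star A: M = m − 5 log₁₀ d + 5 = 10.35 − 5·2.7259 + 5 = 1.720
Star B: d = 37.8 kpc = 37800 pc
Star B: M = m − 5 log₁₀ d + 5 = 22.35 − 5·4.5775 + 5 = 4.463
ΔM = M_A − M_B = 1.720 − (4.463) = -2.742; smaller M is more luminous → Star A.
L ratio = 10^(0.4 |ΔM|) = 10^1.097 = 12.50

Star A is more luminous, by a factor of 12.5.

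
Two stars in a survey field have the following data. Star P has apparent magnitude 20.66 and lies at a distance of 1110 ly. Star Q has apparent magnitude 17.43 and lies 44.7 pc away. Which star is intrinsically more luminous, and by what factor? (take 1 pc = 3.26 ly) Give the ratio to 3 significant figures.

Star P: d = 1110 ly / 3.26 = 340.5 pc
Star P: M = m − 5 log₁₀ d + 5 = 20.66 − 5·2.5321 + 5 = 12.999
Star Q: M = m − 5 log₁₀ d + 5 = 17.43 − 5·1.6503 + 5 = 14.178
ΔM = M_P − M_Q = 12.999 − (14.178) = -1.179; smaller M is more luminous → Star P.
L ratio = 10^(0.4 |ΔM|) = 10^0.472 = 2.962

Star P is more luminous, by a factor of 2.96.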